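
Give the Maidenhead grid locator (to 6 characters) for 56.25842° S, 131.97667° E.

Shift to the Maidenhead origin (180°W, 90°S): lon 311.9767, lat 33.7416.
Field: 311.9767/20 → 15 → P, 33.7416/10 → 3 → D; chars PD.
Square: 11.9767/2 → 5, 3.7416/1 → 3; chars 53.
Subsquare: 1.9767/0.0833333 → 23 → x, 0.7416/0.0416667 → 17 → r; chars xr.

PD53xr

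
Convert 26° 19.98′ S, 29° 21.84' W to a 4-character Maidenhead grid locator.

HG53

Shift to the Maidenhead origin (180°W, 90°S): lon 150.64, lat 63.67.
Field: lon ⌊150.64/20⌋ = 7 → H; lat ⌊63.67/10⌋ = 6 → G.
Square: lon ⌊10.64/2⌋ = 5; lat ⌊3.67/1⌋ = 3.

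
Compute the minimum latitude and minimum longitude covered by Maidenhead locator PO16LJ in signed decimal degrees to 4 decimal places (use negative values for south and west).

Field P=15, O=14: +15·20° lon, +14·10° lat → SW at lon 120°, lat 50°.
Square 1, 6: +1·2° lon, +6·1° lat → SW at lon 122°, lat 56°.
Subsquare l=11, j=9: +11·0.0833333° lon, +9·0.0416667° lat → SW at lon 122.917°, lat 56.375°.
latitude 56.3750, longitude 122.9167.

56.3750, 122.9167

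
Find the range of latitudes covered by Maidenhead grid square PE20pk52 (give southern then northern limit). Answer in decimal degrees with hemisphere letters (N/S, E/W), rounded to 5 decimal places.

49.57500° S, 49.57083° S

Field P=15, E=4: +15·20° lon, +4·10° lat → SW at lon 120°, lat -50°.
Square 2, 0: +2·2° lon, +0·1° lat → SW at lon 124°, lat -50°.
Subsquare p=15, k=10: +15·0.0833333° lon, +10·0.0416667° lat → SW at lon 125.25°, lat -49.5833°.
Extended square 5, 2: +5·0.00833333° lon, +2·0.00416667° lat → SW at lon 125.292°, lat -49.575°.
Cell spans 0.00833333° lon × 0.00416667° lat.
south 49.57500° S, north 49.57083° S.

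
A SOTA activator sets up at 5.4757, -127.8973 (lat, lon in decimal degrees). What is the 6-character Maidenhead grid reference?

Offset from 180°W / 90°S: lon 52.1027°, lat 95.4757°.
Field (20°×10°, letters A–R): 52.1027/20 → 2 → C, 95.4757/10 → 9 → J; chars CJ.
Square (2°×1°, digits 0–9): 12.1027/2 → 6, 5.4757/1 → 5; chars 65.
Subsquare (5′×2.5′, letters a–x): 0.1027/0.0833333 → 1 → b, 0.4757/0.0416667 → 11 → l; chars bl.

CJ65bl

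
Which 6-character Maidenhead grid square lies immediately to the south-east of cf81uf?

CF81ve

Longitude subsquare u = 20; +1 → 21 = v.
Latitude subsquare f = 5; −1 → 4 = e.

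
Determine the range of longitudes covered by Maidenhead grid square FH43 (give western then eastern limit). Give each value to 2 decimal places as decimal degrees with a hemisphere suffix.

72.00° W, 70.00° W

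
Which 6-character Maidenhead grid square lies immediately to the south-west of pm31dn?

Longitude subsquare d = 3; −1 → 2 = c.
Latitude subsquare n = 13; −1 → 12 = m.

PM31cm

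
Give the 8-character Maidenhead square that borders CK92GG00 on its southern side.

CK92gf09

Latitude extended square 0; −1 → -1, wraps to 9, carry into subsquare.
Latitude subsquare g = 6; −1 → 5 = f.
The longitude characters are unchanged.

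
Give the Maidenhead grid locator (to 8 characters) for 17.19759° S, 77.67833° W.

FH12dt82

Add 180° to longitude and 90° to latitude: 102.32167, 72.80241.
Field: lon ⌊102.32167/20⌋ = 5 → F; lat ⌊72.80241/10⌋ = 7 → H.
Square: lon ⌊2.32167/2⌋ = 1; lat ⌊2.80241/1⌋ = 2.
Subsquare: lon ⌊0.32167/0.0833333⌋ = 3 → d; lat ⌊0.80241/0.0416667⌋ = 19 → t.
Extended square: lon ⌊0.07167/0.00833333⌋ = 8; lat ⌊0.01074/0.00416667⌋ = 2.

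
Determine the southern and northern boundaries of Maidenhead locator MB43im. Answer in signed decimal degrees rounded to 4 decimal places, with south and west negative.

Field M=12, B=1: +12·20° lon, +1·10° lat → SW at lon 60°, lat -80°.
Square 4, 3: +4·2° lon, +3·1° lat → SW at lon 68°, lat -77°.
Subsquare i=8, m=12: +8·0.0833333° lon, +12·0.0416667° lat → SW at lon 68.6667°, lat -76.5°.
Cell spans 0.0833333° lon × 0.0416667° lat.
south -76.5000, north -76.4583.

-76.5000, -76.4583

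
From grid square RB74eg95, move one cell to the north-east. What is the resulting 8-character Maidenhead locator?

RB74fg06

Longitude extended square 9; +1 → 10, wraps to 0, carry into subsquare.
Longitude subsquare e = 4; +1 → 5 = f.
Latitude extended square 5; +1 → 6.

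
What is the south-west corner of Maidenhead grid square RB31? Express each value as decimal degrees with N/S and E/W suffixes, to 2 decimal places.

Field R=17, B=1: +17·20° lon, +1·10° lat → SW at lon 160°, lat -80°.
Square 3, 1: +3·2° lon, +1·1° lat → SW at lon 166°, lat -79°.
latitude 79.00° S, longitude 166.00° E.

79.00° S, 166.00° E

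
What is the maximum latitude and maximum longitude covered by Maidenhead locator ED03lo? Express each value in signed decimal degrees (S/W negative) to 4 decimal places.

-56.3750, -99.0000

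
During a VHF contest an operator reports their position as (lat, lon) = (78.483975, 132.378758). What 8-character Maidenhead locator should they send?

Offset from 180°W / 90°S: lon 312.37876°, lat 168.48397°.
Field (20°×10°, letters A–R): lon ⌊312.37876/20⌋ = 15 → P; lat ⌊168.48397/10⌋ = 16 → Q.
Square (2°×1°, digits 0–9): lon ⌊12.37876/2⌋ = 6; lat ⌊8.48397/1⌋ = 8.
Subsquare (5′×2.5′, letters a–x): lon ⌊0.37876/0.0833333⌋ = 4 → e; lat ⌊0.48397/0.0416667⌋ = 11 → l.
Extended square (30″×15″, digits 0–9): lon ⌊0.04542/0.00833333⌋ = 5; lat ⌊0.02564/0.00416667⌋ = 6.

PQ68el56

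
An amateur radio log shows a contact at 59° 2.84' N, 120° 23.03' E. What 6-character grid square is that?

Add 180° to longitude and 90° to latitude: 300.3838, 149.0473.
Field (20°×10°, letters A–R): lon ⌊300.3838/20⌋ = 15 → P; lat ⌊149.0473/10⌋ = 14 → O.
Square (2°×1°, digits 0–9): lon ⌊0.3838/2⌋ = 0; lat ⌊9.0473/1⌋ = 9.
Subsquare (5′×2.5′, letters a–x): lon ⌊0.3838/0.0833333⌋ = 4 → e; lat ⌊0.0473/0.0416667⌋ = 1 → b.

PO09eb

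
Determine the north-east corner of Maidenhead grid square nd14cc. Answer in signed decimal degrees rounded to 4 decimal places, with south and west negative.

-55.8750, 82.2500

Field N=13, D=3: +13·20° lon, +3·10° lat → SW at lon 80°, lat -60°.
Square 1, 4: +1·2° lon, +4·1° lat → SW at lon 82°, lat -56°.
Subsquare c=2, c=2: +2·0.0833333° lon, +2·0.0416667° lat → SW at lon 82.1667°, lat -55.9167°.
Cell spans 0.0833333° lon × 0.0416667° lat. NE corner is SW corner plus one full cell.
latitude -55.8750, longitude 82.2500.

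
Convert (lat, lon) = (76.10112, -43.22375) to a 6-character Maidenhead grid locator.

Shift to the Maidenhead origin (180°W, 90°S): lon 136.7763, lat 166.1011.
Field (20°×10°, letters A–R): lon ⌊136.7763/20⌋ = 6 → G; lat ⌊166.1011/10⌋ = 16 → Q.
Square (2°×1°, digits 0–9): lon ⌊16.7763/2⌋ = 8; lat ⌊6.1011/1⌋ = 6.
Subsquare (5′×2.5′, letters a–x): lon ⌊0.7763/0.0833333⌋ = 9 → j; lat ⌊0.1011/0.0416667⌋ = 2 → c.

GQ86jc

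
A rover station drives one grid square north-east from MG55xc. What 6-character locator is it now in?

MG65ad

Longitude subsquare x = 23; +1 → 24, wraps to 0 = a, carry into square.
Longitude square 5; +1 → 6.
Latitude subsquare c = 2; +1 → 3 = d.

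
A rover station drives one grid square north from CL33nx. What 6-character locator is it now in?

CL34na

Latitude subsquare x = 23; +1 → 24, wraps to 0 = a, carry into square.
Latitude square 3; +1 → 4.
The longitude characters are unchanged.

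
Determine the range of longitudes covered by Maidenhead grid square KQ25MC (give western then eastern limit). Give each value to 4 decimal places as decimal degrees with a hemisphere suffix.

Field K=10, Q=16: +10·20° lon, +16·10° lat → SW at lon 20°, lat 70°.
Square 2, 5: +2·2° lon, +5·1° lat → SW at lon 24°, lat 75°.
Subsquare m=12, c=2: +12·0.0833333° lon, +2·0.0416667° lat → SW at lon 25°, lat 75.0833°.
Cell spans 0.0833333° lon × 0.0416667° lat.
west 25.0000° E, east 25.0833° E.

25.0000° E, 25.0833° E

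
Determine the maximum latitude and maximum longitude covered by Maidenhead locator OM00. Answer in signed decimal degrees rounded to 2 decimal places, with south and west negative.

31.00, 102.00

Field O=14, M=12: +14·20° lon, +12·10° lat → SW at lon 100°, lat 30°.
Square 0, 0: +0·2° lon, +0·1° lat → SW at lon 100°, lat 30°.
Cell spans 2° lon × 1° lat. NE corner is SW corner plus one full cell.
latitude 31.00, longitude 102.00.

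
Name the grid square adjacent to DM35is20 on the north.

Latitude extended square 0; +1 → 1.
The longitude characters are unchanged.

DM35is21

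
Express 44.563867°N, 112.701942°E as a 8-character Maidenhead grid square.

ON64in45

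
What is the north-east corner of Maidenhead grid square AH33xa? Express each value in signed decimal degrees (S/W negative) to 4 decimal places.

-16.9583, -172.0000

Field A=0, H=7: +0·20° lon, +7·10° lat → SW at lon -180°, lat -20°.
Square 3, 3: +3·2° lon, +3·1° lat → SW at lon -174°, lat -17°.
Subsquare x=23, a=0: +23·0.0833333° lon, +0·0.0416667° lat → SW at lon -172.083°, lat -17°.
Cell spans 0.0833333° lon × 0.0416667° lat. NE corner is SW corner plus one full cell.
latitude -16.9583, longitude -172.0000.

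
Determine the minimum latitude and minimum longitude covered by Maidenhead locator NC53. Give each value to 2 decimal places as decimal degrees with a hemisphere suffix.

67.00° S, 90.00° E

Field N=13, C=2: +13·20° lon, +2·10° lat → SW at lon 80°, lat -70°.
Square 5, 3: +5·2° lon, +3·1° lat → SW at lon 90°, lat -67°.
latitude 67.00° S, longitude 90.00° E.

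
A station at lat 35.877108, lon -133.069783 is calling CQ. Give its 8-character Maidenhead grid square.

Shift to the Maidenhead origin (180°W, 90°S): lon 46.93022, lat 125.87711.
Field (20°×10°, letters A–R): lon ⌊46.93022/20⌋ = 2 → C; lat ⌊125.87711/10⌋ = 12 → M.
Square (2°×1°, digits 0–9): lon ⌊6.93022/2⌋ = 3; lat ⌊5.87711/1⌋ = 5.
Subsquare (5′×2.5′, letters a–x): lon ⌊0.93022/0.0833333⌋ = 11 → l; lat ⌊0.87711/0.0416667⌋ = 21 → v.
Extended square (30″×15″, digits 0–9): lon ⌊0.01355/0.00833333⌋ = 1; lat ⌊0.00211/0.00416667⌋ = 0.

CM35lv10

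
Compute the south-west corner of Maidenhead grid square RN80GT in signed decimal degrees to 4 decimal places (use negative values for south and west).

Field R=17, N=13: +17·20° lon, +13·10° lat → SW at lon 160°, lat 40°.
Square 8, 0: +8·2° lon, +0·1° lat → SW at lon 176°, lat 40°.
Subsquare g=6, t=19: +6·0.0833333° lon, +19·0.0416667° lat → SW at lon 176.5°, lat 40.7917°.
latitude 40.7917, longitude 176.5000.

40.7917, 176.5000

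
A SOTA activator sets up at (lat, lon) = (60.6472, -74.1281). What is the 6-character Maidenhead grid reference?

Offset from 180°W / 90°S: lon 105.8719°, lat 150.6472°.
Field: lon ⌊105.8719/20⌋ = 5 → F; lat ⌊150.6472/10⌋ = 15 → P.
Square: lon ⌊5.8719/2⌋ = 2; lat ⌊0.6472/1⌋ = 0.
Subsquare: lon ⌊1.8719/0.0833333⌋ = 22 → w; lat ⌊0.6472/0.0416667⌋ = 15 → p.

FP20wp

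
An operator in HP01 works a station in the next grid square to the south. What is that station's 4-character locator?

HP00

Latitude square 1; −1 → 0.
The longitude characters are unchanged.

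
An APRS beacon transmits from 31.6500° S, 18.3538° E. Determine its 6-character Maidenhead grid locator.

JF98ei

Offset from 180°W / 90°S: lon 198.3538°, lat 58.3500°.
Field: lon ⌊198.3538/20⌋ = 9 → J; lat ⌊58.3500/10⌋ = 5 → F.
Square: lon ⌊18.3538/2⌋ = 9; lat ⌊8.3500/1⌋ = 8.
Subsquare: lon ⌊0.3538/0.0833333⌋ = 4 → e; lat ⌊0.3500/0.0416667⌋ = 8 → i.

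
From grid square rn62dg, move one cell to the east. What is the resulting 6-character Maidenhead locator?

Longitude subsquare d = 3; +1 → 4 = e.
The latitude characters are unchanged.

RN62eg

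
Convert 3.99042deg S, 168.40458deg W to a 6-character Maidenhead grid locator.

AI56ta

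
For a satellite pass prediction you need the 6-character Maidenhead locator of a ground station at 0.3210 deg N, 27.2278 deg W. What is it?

Offset from 180°W / 90°S: lon 152.7722°, lat 90.3210°.
Field: lon ⌊152.7722/20⌋ = 7 → H; lat ⌊90.3210/10⌋ = 9 → J.
Square: lon ⌊12.7722/2⌋ = 6; lat ⌊0.3210/1⌋ = 0.
Subsquare: lon ⌊0.7722/0.0833333⌋ = 9 → j; lat ⌊0.3210/0.0416667⌋ = 7 → h.

HJ60jh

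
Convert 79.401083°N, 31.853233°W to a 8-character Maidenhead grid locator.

HQ49bj76

Offset from 180°W / 90°S: lon 148.14677°, lat 169.40108°.
Field: lon ⌊148.14677/20⌋ = 7 → H; lat ⌊169.40108/10⌋ = 16 → Q.
Square: lon ⌊8.14677/2⌋ = 4; lat ⌊9.40108/1⌋ = 9.
Subsquare: lon ⌊0.14677/0.0833333⌋ = 1 → b; lat ⌊0.40108/0.0416667⌋ = 9 → j.
Extended square: lon ⌊0.06343/0.00833333⌋ = 7; lat ⌊0.02608/0.00416667⌋ = 6.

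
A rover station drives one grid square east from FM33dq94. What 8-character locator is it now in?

FM33eq04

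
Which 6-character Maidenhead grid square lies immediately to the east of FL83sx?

FL83tx

Longitude subsquare s = 18; +1 → 19 = t.
The latitude characters are unchanged.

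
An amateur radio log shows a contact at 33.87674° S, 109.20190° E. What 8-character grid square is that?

OF46oc49

Add 180° to longitude and 90° to latitude: 289.20190, 56.12326.
Field (20°×10°, letters A–R): 289.20190/20 → 14 → O, 56.12326/10 → 5 → F; chars OF.
Square (2°×1°, digits 0–9): 9.20190/2 → 4, 6.12326/1 → 6; chars 46.
Subsquare (5′×2.5′, letters a–x): 1.20190/0.0833333 → 14 → o, 0.12326/0.0416667 → 2 → c; chars oc.
Extended square (30″×15″, digits 0–9): 0.03523/0.00833333 → 4, 0.03993/0.00416667 → 9; chars 49.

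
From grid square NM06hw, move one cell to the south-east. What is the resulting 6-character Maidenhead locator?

Longitude subsquare h = 7; +1 → 8 = i.
Latitude subsquare w = 22; −1 → 21 = v.

NM06iv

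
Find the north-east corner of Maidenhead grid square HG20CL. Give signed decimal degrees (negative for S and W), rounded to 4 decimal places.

Field H=7, G=6: +7·20° lon, +6·10° lat → SW at lon -40°, lat -30°.
Square 2, 0: +2·2° lon, +0·1° lat → SW at lon -36°, lat -30°.
Subsquare c=2, l=11: +2·0.0833333° lon, +11·0.0416667° lat → SW at lon -35.8333°, lat -29.5417°.
Cell spans 0.0833333° lon × 0.0416667° lat. NE corner is SW corner plus one full cell.
latitude -29.5000, longitude -35.7500.

-29.5000, -35.7500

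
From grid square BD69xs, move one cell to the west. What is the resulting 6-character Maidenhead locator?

Longitude subsquare x = 23; −1 → 22 = w.
The latitude characters are unchanged.

BD69ws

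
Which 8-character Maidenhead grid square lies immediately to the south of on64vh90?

ON64vg99

Latitude extended square 0; −1 → -1, wraps to 9, carry into subsquare.
Latitude subsquare h = 7; −1 → 6 = g.
The longitude characters are unchanged.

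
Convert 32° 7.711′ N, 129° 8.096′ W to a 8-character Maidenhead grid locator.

Add 180° to longitude and 90° to latitude: 50.86507, 122.12852.
Field (20°×10°, letters A–R): 50.86507/20 → 2 → C, 122.12852/10 → 12 → M; chars CM.
Square (2°×1°, digits 0–9): 10.86507/2 → 5, 2.12852/1 → 2; chars 52.
Subsquare (5′×2.5′, letters a–x): 0.86507/0.0833333 → 10 → k, 0.12852/0.0416667 → 3 → d; chars kd.
Extended square (30″×15″, digits 0–9): 0.03173/0.00833333 → 3, 0.00352/0.00416667 → 0; chars 30.

CM52kd30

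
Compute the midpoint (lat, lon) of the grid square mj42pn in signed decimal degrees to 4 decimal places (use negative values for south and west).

Field M=12, J=9: +12·20° lon, +9·10° lat → SW at lon 60°, lat 0°.
Square 4, 2: +4·2° lon, +2·1° lat → SW at lon 68°, lat 2°.
Subsquare p=15, n=13: +15·0.0833333° lon, +13·0.0416667° lat → SW at lon 69.25°, lat 2.54167°.
Cell spans 0.0833333° lon × 0.0416667° lat. Centre is SW corner plus half of each.
latitude 2.5625, longitude 69.2917.

2.5625, 69.2917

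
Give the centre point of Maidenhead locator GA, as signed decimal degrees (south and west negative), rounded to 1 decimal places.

Field G=6, A=0: +6·20° lon, +0·10° lat → SW at lon -60°, lat -90°.
Cell spans 20° lon × 10° lat. Centre is SW corner plus half of each.
latitude -85.0, longitude -50.0.

-85.0, -50.0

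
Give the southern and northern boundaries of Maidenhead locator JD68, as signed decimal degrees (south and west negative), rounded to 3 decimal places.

-52.000, -51.000

Field J=9, D=3: +9·20° lon, +3·10° lat → SW at lon 0°, lat -60°.
Square 6, 8: +6·2° lon, +8·1° lat → SW at lon 12°, lat -52°.
Cell spans 2° lon × 1° lat.
south -52.000, north -51.000.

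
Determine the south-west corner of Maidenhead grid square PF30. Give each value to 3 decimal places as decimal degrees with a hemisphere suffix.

Field P=15, F=5: +15·20° lon, +5·10° lat → SW at lon 120°, lat -40°.
Square 3, 0: +3·2° lon, +0·1° lat → SW at lon 126°, lat -40°.
latitude 40.000° S, longitude 126.000° E.

40.000° S, 126.000° E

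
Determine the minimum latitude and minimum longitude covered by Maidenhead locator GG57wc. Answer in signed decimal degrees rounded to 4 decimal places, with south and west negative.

Field G=6, G=6: +6·20° lon, +6·10° lat → SW at lon -60°, lat -30°.
Square 5, 7: +5·2° lon, +7·1° lat → SW at lon -50°, lat -23°.
Subsquare w=22, c=2: +22·0.0833333° lon, +2·0.0416667° lat → SW at lon -48.1667°, lat -22.9167°.
latitude -22.9167, longitude -48.1667.

-22.9167, -48.1667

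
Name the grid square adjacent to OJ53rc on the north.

OJ53rd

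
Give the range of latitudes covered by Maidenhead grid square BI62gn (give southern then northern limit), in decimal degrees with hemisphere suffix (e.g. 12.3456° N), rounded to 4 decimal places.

7.4583° S, 7.4167° S

Field B=1, I=8: +1·20° lon, +8·10° lat → SW at lon -160°, lat -10°.
Square 6, 2: +6·2° lon, +2·1° lat → SW at lon -148°, lat -8°.
Subsquare g=6, n=13: +6·0.0833333° lon, +13·0.0416667° lat → SW at lon -147.5°, lat -7.45833°.
Cell spans 0.0833333° lon × 0.0416667° lat.
south 7.4583° S, north 7.4167° S.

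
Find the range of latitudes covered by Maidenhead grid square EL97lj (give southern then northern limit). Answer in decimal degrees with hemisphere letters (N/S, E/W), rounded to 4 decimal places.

Field E=4, L=11: +4·20° lon, +11·10° lat → SW at lon -100°, lat 20°.
Square 9, 7: +9·2° lon, +7·1° lat → SW at lon -82°, lat 27°.
Subsquare l=11, j=9: +11·0.0833333° lon, +9·0.0416667° lat → SW at lon -81.0833°, lat 27.375°.
Cell spans 0.0833333° lon × 0.0416667° lat.
south 27.3750° N, north 27.4167° N.

27.3750° N, 27.4167° N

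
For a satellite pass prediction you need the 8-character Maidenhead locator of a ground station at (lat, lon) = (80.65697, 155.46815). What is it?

Shift to the Maidenhead origin (180°W, 90°S): lon 335.46815, lat 170.65697.
Field (20°×10°, letters A–R): 335.46815/20 → 16 → Q, 170.65697/10 → 17 → R; chars QR.
Square (2°×1°, digits 0–9): 15.46815/2 → 7, 0.65697/1 → 0; chars 70.
Subsquare (5′×2.5′, letters a–x): 1.46815/0.0833333 → 17 → r, 0.65697/0.0416667 → 15 → p; chars rp.
Extended square (30″×15″, digits 0–9): 0.05148/0.00833333 → 6, 0.03197/0.00416667 → 7; chars 67.

QR70rp67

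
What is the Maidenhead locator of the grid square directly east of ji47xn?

JI57an

Longitude subsquare x = 23; +1 → 24, wraps to 0 = a, carry into square.
Longitude square 4; +1 → 5.
The latitude characters are unchanged.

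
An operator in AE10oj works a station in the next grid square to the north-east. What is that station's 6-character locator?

AE10pk

Longitude subsquare o = 14; +1 → 15 = p.
Latitude subsquare j = 9; +1 → 10 = k.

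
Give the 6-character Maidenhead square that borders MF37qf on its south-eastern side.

MF37re

Longitude subsquare q = 16; +1 → 17 = r.
Latitude subsquare f = 5; −1 → 4 = e.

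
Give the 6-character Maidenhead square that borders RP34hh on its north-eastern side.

RP34ii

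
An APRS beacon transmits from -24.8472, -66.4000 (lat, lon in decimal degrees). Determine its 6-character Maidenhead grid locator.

FG65td

Offset from 180°W / 90°S: lon 113.6000°, lat 65.1528°.
Field (20°×10°, letters A–R): lon ⌊113.6000/20⌋ = 5 → F; lat ⌊65.1528/10⌋ = 6 → G.
Square (2°×1°, digits 0–9): lon ⌊13.6000/2⌋ = 6; lat ⌊5.1528/1⌋ = 5.
Subsquare (5′×2.5′, letters a–x): lon ⌊1.6000/0.0833333⌋ = 19 → t; lat ⌊0.1528/0.0416667⌋ = 3 → d.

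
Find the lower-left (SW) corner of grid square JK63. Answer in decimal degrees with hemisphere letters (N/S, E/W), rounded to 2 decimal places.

Field J=9, K=10: +9·20° lon, +10·10° lat → SW at lon 0°, lat 10°.
Square 6, 3: +6·2° lon, +3·1° lat → SW at lon 12°, lat 13°.
latitude 13.00° N, longitude 12.00° E.

13.00° N, 12.00° E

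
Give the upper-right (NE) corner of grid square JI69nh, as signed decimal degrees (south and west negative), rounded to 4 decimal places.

-0.6667, 13.1667

Field J=9, I=8: +9·20° lon, +8·10° lat → SW at lon 0°, lat -10°.
Square 6, 9: +6·2° lon, +9·1° lat → SW at lon 12°, lat -1°.
Subsquare n=13, h=7: +13·0.0833333° lon, +7·0.0416667° lat → SW at lon 13.0833°, lat -0.708333°.
Cell spans 0.0833333° lon × 0.0416667° lat. NE corner is SW corner plus one full cell.
latitude -0.6667, longitude 13.1667.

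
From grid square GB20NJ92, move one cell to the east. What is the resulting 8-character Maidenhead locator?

GB20oj02

Longitude extended square 9; +1 → 10, wraps to 0, carry into subsquare.
Longitude subsquare n = 13; +1 → 14 = o.
The latitude characters are unchanged.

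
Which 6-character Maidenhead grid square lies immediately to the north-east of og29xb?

Longitude subsquare x = 23; +1 → 24, wraps to 0 = a, carry into square.
Longitude square 2; +1 → 3.
Latitude subsquare b = 1; +1 → 2 = c.

OG39ac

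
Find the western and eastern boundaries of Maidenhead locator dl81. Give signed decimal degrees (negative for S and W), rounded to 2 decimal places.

-104.00, -102.00

Field D=3, L=11: +3·20° lon, +11·10° lat → SW at lon -120°, lat 20°.
Square 8, 1: +8·2° lon, +1·1° lat → SW at lon -104°, lat 21°.
Cell spans 2° lon × 1° lat.
west -104.00, east -102.00.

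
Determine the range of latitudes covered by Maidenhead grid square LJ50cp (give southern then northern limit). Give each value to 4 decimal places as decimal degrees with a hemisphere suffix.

0.6250° N, 0.6667° N

Field L=11, J=9: +11·20° lon, +9·10° lat → SW at lon 40°, lat 0°.
Square 5, 0: +5·2° lon, +0·1° lat → SW at lon 50°, lat 0°.
Subsquare c=2, p=15: +2·0.0833333° lon, +15·0.0416667° lat → SW at lon 50.1667°, lat 0.625°.
Cell spans 0.0833333° lon × 0.0416667° lat.
south 0.6250° N, north 0.6667° N.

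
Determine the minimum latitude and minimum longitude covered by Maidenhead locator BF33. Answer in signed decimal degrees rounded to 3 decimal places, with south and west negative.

-37.000, -154.000

Field B=1, F=5: +1·20° lon, +5·10° lat → SW at lon -160°, lat -40°.
Square 3, 3: +3·2° lon, +3·1° lat → SW at lon -154°, lat -37°.
latitude -37.000, longitude -154.000.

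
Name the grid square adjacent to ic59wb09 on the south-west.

IC59vb98

Longitude extended square 0; −1 → -1, wraps to 9, carry into subsquare.
Longitude subsquare w = 22; −1 → 21 = v.
Latitude extended square 9; −1 → 8.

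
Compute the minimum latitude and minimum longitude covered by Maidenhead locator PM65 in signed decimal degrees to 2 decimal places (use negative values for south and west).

35.00, 132.00

Field P=15, M=12: +15·20° lon, +12·10° lat → SW at lon 120°, lat 30°.
Square 6, 5: +6·2° lon, +5·1° lat → SW at lon 132°, lat 35°.
latitude 35.00, longitude 132.00.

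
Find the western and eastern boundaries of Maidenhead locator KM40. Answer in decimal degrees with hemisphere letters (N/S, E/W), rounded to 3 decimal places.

28.000° E, 30.000° E

Field K=10, M=12: +10·20° lon, +12·10° lat → SW at lon 20°, lat 30°.
Square 4, 0: +4·2° lon, +0·1° lat → SW at lon 28°, lat 30°.
Cell spans 2° lon × 1° lat.
west 28.000° E, east 30.000° E.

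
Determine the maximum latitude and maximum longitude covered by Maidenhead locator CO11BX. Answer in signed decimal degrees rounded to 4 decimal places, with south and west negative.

52.0000, -137.8333

Field C=2, O=14: +2·20° lon, +14·10° lat → SW at lon -140°, lat 50°.
Square 1, 1: +1·2° lon, +1·1° lat → SW at lon -138°, lat 51°.
Subsquare b=1, x=23: +1·0.0833333° lon, +23·0.0416667° lat → SW at lon -137.917°, lat 51.9583°.
Cell spans 0.0833333° lon × 0.0416667° lat. NE corner is SW corner plus one full cell.
latitude 52.0000, longitude -137.8333.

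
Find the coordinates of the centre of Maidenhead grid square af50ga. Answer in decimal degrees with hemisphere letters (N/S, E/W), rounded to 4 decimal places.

39.9792° S, 169.4583° W

Field A=0, F=5: +0·20° lon, +5·10° lat → SW at lon -180°, lat -40°.
Square 5, 0: +5·2° lon, +0·1° lat → SW at lon -170°, lat -40°.
Subsquare g=6, a=0: +6·0.0833333° lon, +0·0.0416667° lat → SW at lon -169.5°, lat -40°.
Cell spans 0.0833333° lon × 0.0416667° lat. Centre is SW corner plus half of each.
latitude 39.9792° S, longitude 169.4583° W.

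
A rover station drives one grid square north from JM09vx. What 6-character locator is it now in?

Latitude subsquare x = 23; +1 → 24, wraps to 0 = a, carry into square.
Latitude square 9; +1 → 10, wraps to 0, carry into field.
Latitude field M = 12; +1 → 13 = N.
The longitude characters are unchanged.

JN00va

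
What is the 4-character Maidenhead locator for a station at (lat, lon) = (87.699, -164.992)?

Add 180° to longitude and 90° to latitude: 15.01, 177.70.
Field: lon ⌊15.01/20⌋ = 0 → A; lat ⌊177.70/10⌋ = 17 → R.
Square: lon ⌊15.01/2⌋ = 7; lat ⌊7.70/1⌋ = 7.

AR77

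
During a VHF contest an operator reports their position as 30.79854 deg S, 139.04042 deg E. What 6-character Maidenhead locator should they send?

Shift to the Maidenhead origin (180°W, 90°S): lon 319.0404, lat 59.2015.
Field: 319.0404/20 → 15 → P, 59.2015/10 → 5 → F; chars PF.
Square: 19.0404/2 → 9, 9.2015/1 → 9; chars 99.
Subsquare: 1.0404/0.0833333 → 12 → m, 0.2015/0.0416667 → 4 → e; chars me.

PF99me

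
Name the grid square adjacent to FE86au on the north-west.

Longitude subsquare a = 0; −1 → -1, wraps to 23 = x, carry into square.
Longitude square 8; −1 → 7.
Latitude subsquare u = 20; +1 → 21 = v.

FE76xv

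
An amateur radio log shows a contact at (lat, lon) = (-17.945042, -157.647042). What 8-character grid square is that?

BH12eb23

Shift to the Maidenhead origin (180°W, 90°S): lon 22.35296, lat 72.05496.
Field: 22.35296/20 → 1 → B, 72.05496/10 → 7 → H; chars BH.
Square: 2.35296/2 → 1, 2.05496/1 → 2; chars 12.
Subsquare: 0.35296/0.0833333 → 4 → e, 0.05496/0.0416667 → 1 → b; chars eb.
Extended square: 0.01962/0.00833333 → 2, 0.01329/0.00416667 → 3; chars 23.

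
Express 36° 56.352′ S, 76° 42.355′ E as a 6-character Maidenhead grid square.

MF83ib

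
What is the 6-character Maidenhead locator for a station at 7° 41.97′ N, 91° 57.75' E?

NJ57xq

Shift to the Maidenhead origin (180°W, 90°S): lon 271.9625, lat 97.6995.
Field (20°×10°, letters A–R): 271.9625/20 → 13 → N, 97.6995/10 → 9 → J; chars NJ.
Square (2°×1°, digits 0–9): 11.9625/2 → 5, 7.6995/1 → 7; chars 57.
Subsquare (5′×2.5′, letters a–x): 1.9625/0.0833333 → 23 → x, 0.6995/0.0416667 → 16 → q; chars xq.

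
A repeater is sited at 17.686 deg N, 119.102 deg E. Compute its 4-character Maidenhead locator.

Offset from 180°W / 90°S: lon 299.10°, lat 107.69°.
Field (20°×10°, letters A–R): lon ⌊299.10/20⌋ = 14 → O; lat ⌊107.69/10⌋ = 10 → K.
Square (2°×1°, digits 0–9): lon ⌊19.10/2⌋ = 9; lat ⌊7.69/1⌋ = 7.

OK97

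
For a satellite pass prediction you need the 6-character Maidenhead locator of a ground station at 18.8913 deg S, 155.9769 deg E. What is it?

QH71xc

Add 180° to longitude and 90° to latitude: 335.9769, 71.1087.
Field (20°×10°, letters A–R): lon ⌊335.9769/20⌋ = 16 → Q; lat ⌊71.1087/10⌋ = 7 → H.
Square (2°×1°, digits 0–9): lon ⌊15.9769/2⌋ = 7; lat ⌊1.1087/1⌋ = 1.
Subsquare (5′×2.5′, letters a–x): lon ⌊1.9769/0.0833333⌋ = 23 → x; lat ⌊0.1087/0.0416667⌋ = 2 → c.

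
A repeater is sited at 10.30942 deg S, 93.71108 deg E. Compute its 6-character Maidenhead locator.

NH69uq

Offset from 180°W / 90°S: lon 273.7111°, lat 79.6906°.
Field: lon ⌊273.7111/20⌋ = 13 → N; lat ⌊79.6906/10⌋ = 7 → H.
Square: lon ⌊13.7111/2⌋ = 6; lat ⌊9.6906/1⌋ = 9.
Subsquare: lon ⌊1.7111/0.0833333⌋ = 20 → u; lat ⌊0.6906/0.0416667⌋ = 16 → q.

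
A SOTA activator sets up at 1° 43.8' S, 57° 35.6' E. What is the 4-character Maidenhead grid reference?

LI88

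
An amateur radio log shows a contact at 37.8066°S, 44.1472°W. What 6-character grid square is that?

GF72we

Shift to the Maidenhead origin (180°W, 90°S): lon 135.8528, lat 52.1934.
Field (20°×10°, letters A–R): 135.8528/20 → 6 → G, 52.1934/10 → 5 → F; chars GF.
Square (2°×1°, digits 0–9): 15.8528/2 → 7, 2.1934/1 → 2; chars 72.
Subsquare (5′×2.5′, letters a–x): 1.8528/0.0833333 → 22 → w, 0.1934/0.0416667 → 4 → e; chars we.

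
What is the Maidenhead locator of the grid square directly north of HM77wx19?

HM78wa10

Latitude extended square 9; +1 → 10, wraps to 0, carry into subsquare.
Latitude subsquare x = 23; +1 → 24, wraps to 0 = a, carry into square.
Latitude square 7; +1 → 8.
The longitude characters are unchanged.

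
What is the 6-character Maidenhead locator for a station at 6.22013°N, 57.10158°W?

Offset from 180°W / 90°S: lon 122.8984°, lat 96.2201°.
Field: lon ⌊122.8984/20⌋ = 6 → G; lat ⌊96.2201/10⌋ = 9 → J.
Square: lon ⌊2.8984/2⌋ = 1; lat ⌊6.2201/1⌋ = 6.
Subsquare: lon ⌊0.8984/0.0833333⌋ = 10 → k; lat ⌊0.2201/0.0416667⌋ = 5 → f.

GJ16kf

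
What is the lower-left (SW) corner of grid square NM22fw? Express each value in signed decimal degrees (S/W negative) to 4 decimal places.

Field N=13, M=12: +13·20° lon, +12·10° lat → SW at lon 80°, lat 30°.
Square 2, 2: +2·2° lon, +2·1° lat → SW at lon 84°, lat 32°.
Subsquare f=5, w=22: +5·0.0833333° lon, +22·0.0416667° lat → SW at lon 84.4167°, lat 32.9167°.
latitude 32.9167, longitude 84.4167.

32.9167, 84.4167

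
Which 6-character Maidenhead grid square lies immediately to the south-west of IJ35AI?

IJ25xh

Longitude subsquare a = 0; −1 → -1, wraps to 23 = x, carry into square.
Longitude square 3; −1 → 2.
Latitude subsquare i = 8; −1 → 7 = h.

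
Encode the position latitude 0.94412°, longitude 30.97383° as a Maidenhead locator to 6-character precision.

Shift to the Maidenhead origin (180°W, 90°S): lon 210.9738, lat 90.9441.
Field: 210.9738/20 → 10 → K, 90.9441/10 → 9 → J; chars KJ.
Square: 10.9738/2 → 5, 0.9441/1 → 0; chars 50.
Subsquare: 0.9738/0.0833333 → 11 → l, 0.9441/0.0416667 → 22 → w; chars lw.

KJ50lw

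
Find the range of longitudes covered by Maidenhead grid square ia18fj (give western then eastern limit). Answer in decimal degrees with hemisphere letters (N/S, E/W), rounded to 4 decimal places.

17.5833° W, 17.5000° W

Field I=8, A=0: +8·20° lon, +0·10° lat → SW at lon -20°, lat -90°.
Square 1, 8: +1·2° lon, +8·1° lat → SW at lon -18°, lat -82°.
Subsquare f=5, j=9: +5·0.0833333° lon, +9·0.0416667° lat → SW at lon -17.5833°, lat -81.625°.
Cell spans 0.0833333° lon × 0.0416667° lat.
west 17.5833° W, east 17.5000° W.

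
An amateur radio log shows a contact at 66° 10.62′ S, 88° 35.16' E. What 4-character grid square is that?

NC43

Shift to the Maidenhead origin (180°W, 90°S): lon 268.59, lat 23.82.
Field: 268.59/20 → 13 → N, 23.82/10 → 2 → C; chars NC.
Square: 8.59/2 → 4, 3.82/1 → 3; chars 43.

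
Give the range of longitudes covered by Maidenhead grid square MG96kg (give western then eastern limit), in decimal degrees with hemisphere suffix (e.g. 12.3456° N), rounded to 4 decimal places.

78.8333° E, 78.9167° E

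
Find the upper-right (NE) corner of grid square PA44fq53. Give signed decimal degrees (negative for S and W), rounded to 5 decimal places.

Field P=15, A=0: +15·20° lon, +0·10° lat → SW at lon 120°, lat -90°.
Square 4, 4: +4·2° lon, +4·1° lat → SW at lon 128°, lat -86°.
Subsquare f=5, q=16: +5·0.0833333° lon, +16·0.0416667° lat → SW at lon 128.417°, lat -85.3333°.
Extended square 5, 3: +5·0.00833333° lon, +3·0.00416667° lat → SW at lon 128.458°, lat -85.3208°.
Cell spans 0.00833333° lon × 0.00416667° lat. NE corner is SW corner plus one full cell.
latitude -85.31667, longitude 128.46667.

-85.31667, 128.46667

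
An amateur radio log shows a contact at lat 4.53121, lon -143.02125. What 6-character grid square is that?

Add 180° to longitude and 90° to latitude: 36.9787, 94.5312.
Field (20°×10°, letters A–R): lon ⌊36.9787/20⌋ = 1 → B; lat ⌊94.5312/10⌋ = 9 → J.
Square (2°×1°, digits 0–9): lon ⌊16.9787/2⌋ = 8; lat ⌊4.5312/1⌋ = 4.
Subsquare (5′×2.5′, letters a–x): lon ⌊0.9787/0.0833333⌋ = 11 → l; lat ⌊0.5312/0.0416667⌋ = 12 → m.

BJ84lm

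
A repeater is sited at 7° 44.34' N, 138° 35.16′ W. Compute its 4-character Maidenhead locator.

Add 180° to longitude and 90° to latitude: 41.41, 97.74.
Field: 41.41/20 → 2 → C, 97.74/10 → 9 → J; chars CJ.
Square: 1.41/2 → 0, 7.74/1 → 7; chars 07.

CJ07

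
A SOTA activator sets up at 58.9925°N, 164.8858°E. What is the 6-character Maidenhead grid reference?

RO28kx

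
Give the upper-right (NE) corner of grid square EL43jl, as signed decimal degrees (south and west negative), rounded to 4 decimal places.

23.5000, -91.1667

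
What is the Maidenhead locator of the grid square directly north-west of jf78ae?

JF68xf

Longitude subsquare a = 0; −1 → -1, wraps to 23 = x, carry into square.
Longitude square 7; −1 → 6.
Latitude subsquare e = 4; +1 → 5 = f.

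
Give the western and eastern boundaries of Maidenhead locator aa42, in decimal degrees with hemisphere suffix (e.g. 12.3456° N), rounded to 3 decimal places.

172.000° W, 170.000° W

Field A=0, A=0: +0·20° lon, +0·10° lat → SW at lon -180°, lat -90°.
Square 4, 2: +4·2° lon, +2·1° lat → SW at lon -172°, lat -88°.
Cell spans 2° lon × 1° lat.
west 172.000° W, east 170.000° W.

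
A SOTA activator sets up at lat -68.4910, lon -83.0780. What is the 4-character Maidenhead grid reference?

Offset from 180°W / 90°S: lon 96.92°, lat 21.51°.
Field: 96.92/20 → 4 → E, 21.51/10 → 2 → C; chars EC.
Square: 16.92/2 → 8, 1.51/1 → 1; chars 81.

EC81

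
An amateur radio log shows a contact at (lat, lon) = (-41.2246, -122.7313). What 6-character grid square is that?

Add 180° to longitude and 90° to latitude: 57.2687, 48.7754.
Field: lon ⌊57.2687/20⌋ = 2 → C; lat ⌊48.7754/10⌋ = 4 → E.
Square: lon ⌊17.2687/2⌋ = 8; lat ⌊8.7754/1⌋ = 8.
Subsquare: lon ⌊1.2687/0.0833333⌋ = 15 → p; lat ⌊0.7754/0.0416667⌋ = 18 → s.

CE88ps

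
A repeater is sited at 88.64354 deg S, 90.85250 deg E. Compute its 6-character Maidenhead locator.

Add 180° to longitude and 90° to latitude: 270.8525, 1.3565.
Field: 270.8525/20 → 13 → N, 1.3565/10 → 0 → A; chars NA.
Square: 10.8525/2 → 5, 1.3565/1 → 1; chars 51.
Subsquare: 0.8525/0.0833333 → 10 → k, 0.3565/0.0416667 → 8 → i; chars ki.

NA51ki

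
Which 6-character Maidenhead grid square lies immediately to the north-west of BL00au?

AL90xv

Longitude subsquare a = 0; −1 → -1, wraps to 23 = x, carry into square.
Longitude square 0; −1 → -1, wraps to 9, carry into field.
Longitude field B = 1; −1 → 0 = A.
Latitude subsquare u = 20; +1 → 21 = v.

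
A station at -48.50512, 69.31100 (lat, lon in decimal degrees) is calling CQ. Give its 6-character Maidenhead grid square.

ME41pl

Offset from 180°W / 90°S: lon 249.3110°, lat 41.4949°.
Field (20°×10°, letters A–R): 249.3110/20 → 12 → M, 41.4949/10 → 4 → E; chars ME.
Square (2°×1°, digits 0–9): 9.3110/2 → 4, 1.4949/1 → 1; chars 41.
Subsquare (5′×2.5′, letters a–x): 1.3110/0.0833333 → 15 → p, 0.4949/0.0416667 → 11 → l; chars pl.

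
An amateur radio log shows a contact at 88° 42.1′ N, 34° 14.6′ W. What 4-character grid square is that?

Shift to the Maidenhead origin (180°W, 90°S): lon 145.76, lat 178.70.
Field (20°×10°, letters A–R): lon ⌊145.76/20⌋ = 7 → H; lat ⌊178.70/10⌋ = 17 → R.
Square (2°×1°, digits 0–9): lon ⌊5.76/2⌋ = 2; lat ⌊8.70/1⌋ = 8.

HR28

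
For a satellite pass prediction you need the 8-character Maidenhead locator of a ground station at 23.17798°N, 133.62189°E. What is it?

Offset from 180°W / 90°S: lon 313.62189°, lat 113.17798°.
Field (20°×10°, letters A–R): 313.62189/20 → 15 → P, 113.17798/10 → 11 → L; chars PL.
Square (2°×1°, digits 0–9): 13.62189/2 → 6, 3.17798/1 → 3; chars 63.
Subsquare (5′×2.5′, letters a–x): 1.62189/0.0833333 → 19 → t, 0.17798/0.0416667 → 4 → e; chars te.
Extended square (30″×15″, digits 0–9): 0.03856/0.00833333 → 4, 0.01131/0.00416667 → 2; chars 42.

PL63te42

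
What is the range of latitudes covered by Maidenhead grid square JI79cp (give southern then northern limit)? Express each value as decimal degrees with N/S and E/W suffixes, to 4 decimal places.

Field J=9, I=8: +9·20° lon, +8·10° lat → SW at lon 0°, lat -10°.
Square 7, 9: +7·2° lon, +9·1° lat → SW at lon 14°, lat -1°.
Subsquare c=2, p=15: +2·0.0833333° lon, +15·0.0416667° lat → SW at lon 14.1667°, lat -0.375°.
Cell spans 0.0833333° lon × 0.0416667° lat.
south 0.3750° S, north 0.3333° S.

0.3750° S, 0.3333° S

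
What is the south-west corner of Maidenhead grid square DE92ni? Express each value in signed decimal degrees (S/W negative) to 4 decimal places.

-47.6667, -100.9167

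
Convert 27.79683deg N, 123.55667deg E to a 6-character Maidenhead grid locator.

PL17st

Shift to the Maidenhead origin (180°W, 90°S): lon 303.5567, lat 117.7968.
Field: 303.5567/20 → 15 → P, 117.7968/10 → 11 → L; chars PL.
Square: 3.5567/2 → 1, 7.7968/1 → 7; chars 17.
Subsquare: 1.5567/0.0833333 → 18 → s, 0.7968/0.0416667 → 19 → t; chars st.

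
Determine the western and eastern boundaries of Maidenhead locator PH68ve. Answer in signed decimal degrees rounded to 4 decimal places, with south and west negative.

133.7500, 133.8333

Field P=15, H=7: +15·20° lon, +7·10° lat → SW at lon 120°, lat -20°.
Square 6, 8: +6·2° lon, +8·1° lat → SW at lon 132°, lat -12°.
Subsquare v=21, e=4: +21·0.0833333° lon, +4·0.0416667° lat → SW at lon 133.75°, lat -11.8333°.
Cell spans 0.0833333° lon × 0.0416667° lat.
west 133.7500, east 133.8333.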